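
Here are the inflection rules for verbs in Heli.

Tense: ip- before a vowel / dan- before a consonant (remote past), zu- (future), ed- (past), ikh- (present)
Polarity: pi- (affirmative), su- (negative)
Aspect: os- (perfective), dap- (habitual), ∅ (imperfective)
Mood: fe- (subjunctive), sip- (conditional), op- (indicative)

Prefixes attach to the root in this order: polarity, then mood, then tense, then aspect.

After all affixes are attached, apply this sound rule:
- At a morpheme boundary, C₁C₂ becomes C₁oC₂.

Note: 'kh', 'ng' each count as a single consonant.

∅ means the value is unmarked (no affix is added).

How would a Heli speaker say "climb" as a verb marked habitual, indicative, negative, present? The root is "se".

dapikhoposuse

Attach polarity negative su- → suse.
Attach mood indicative op- → opsuse.
Attach tense present ikh- → ikhopsuse.
Attach aspect habitual dap- → dapikhopsuse.
Apply epenthesis: dapikhopsuse → dapikhoposuse.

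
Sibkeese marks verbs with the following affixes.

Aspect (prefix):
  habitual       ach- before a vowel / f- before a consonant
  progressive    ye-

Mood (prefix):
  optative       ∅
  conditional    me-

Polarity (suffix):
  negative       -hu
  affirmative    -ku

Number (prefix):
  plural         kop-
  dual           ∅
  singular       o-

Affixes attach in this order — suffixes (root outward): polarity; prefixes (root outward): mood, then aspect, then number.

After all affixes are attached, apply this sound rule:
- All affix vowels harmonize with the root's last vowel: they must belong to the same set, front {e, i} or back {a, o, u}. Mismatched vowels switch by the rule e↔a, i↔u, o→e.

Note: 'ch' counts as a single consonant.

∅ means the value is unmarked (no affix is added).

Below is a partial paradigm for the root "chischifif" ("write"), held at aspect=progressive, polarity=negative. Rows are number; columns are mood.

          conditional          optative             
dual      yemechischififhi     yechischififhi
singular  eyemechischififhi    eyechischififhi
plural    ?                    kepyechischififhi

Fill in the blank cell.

Attach mood conditional me- → mechischifif.
Attach aspect progressive ye- → yemechischifif.
Attach polarity negative -hu → yemechischififhu.
Attach number plural kop- → kopyemechischififhu.
Apply vowel harmony: kopyemechischififhu → kepyemechischififhi.

kepyemechischififhi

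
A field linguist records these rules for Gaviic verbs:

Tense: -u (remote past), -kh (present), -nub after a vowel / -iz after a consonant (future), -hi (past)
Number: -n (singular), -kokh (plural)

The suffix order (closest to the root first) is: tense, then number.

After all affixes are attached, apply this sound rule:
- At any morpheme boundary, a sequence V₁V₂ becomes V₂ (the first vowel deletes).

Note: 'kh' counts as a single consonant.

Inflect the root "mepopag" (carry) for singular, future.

Attach tense future -iz (after consonant 'g') → mepopagiz.
Attach number singular -n → mepopagizn.
Vowel deletion: no change.

mepopagizn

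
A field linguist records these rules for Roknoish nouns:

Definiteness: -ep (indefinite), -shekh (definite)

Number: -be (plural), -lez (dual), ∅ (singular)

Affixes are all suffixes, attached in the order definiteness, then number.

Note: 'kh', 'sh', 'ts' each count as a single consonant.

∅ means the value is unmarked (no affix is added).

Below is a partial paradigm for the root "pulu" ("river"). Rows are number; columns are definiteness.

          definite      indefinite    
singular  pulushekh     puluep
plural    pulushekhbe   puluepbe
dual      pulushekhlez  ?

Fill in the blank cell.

Attach definiteness indefinite -ep → puluep.
Attach number dual -lez → pulueplez.

pulueplez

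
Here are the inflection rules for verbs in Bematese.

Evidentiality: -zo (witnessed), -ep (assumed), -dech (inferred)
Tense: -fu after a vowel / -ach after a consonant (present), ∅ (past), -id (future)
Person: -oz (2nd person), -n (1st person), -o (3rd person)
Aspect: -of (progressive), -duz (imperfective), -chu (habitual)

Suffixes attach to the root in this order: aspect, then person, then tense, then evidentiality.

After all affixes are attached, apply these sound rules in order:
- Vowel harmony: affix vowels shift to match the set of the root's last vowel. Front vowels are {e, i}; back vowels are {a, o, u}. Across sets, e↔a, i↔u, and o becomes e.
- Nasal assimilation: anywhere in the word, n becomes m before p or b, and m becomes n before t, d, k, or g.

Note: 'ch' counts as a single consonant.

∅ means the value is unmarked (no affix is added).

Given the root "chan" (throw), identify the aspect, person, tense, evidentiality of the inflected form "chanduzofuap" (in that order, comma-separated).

Segment: chan-duz-o-fu-ep.
aspect: -duz → imperfective.
person: -o → 3rd person.
tense: -fu/ach → present.
evidentiality: -ep → assumed.

imperfective, 3rd person, present, assumed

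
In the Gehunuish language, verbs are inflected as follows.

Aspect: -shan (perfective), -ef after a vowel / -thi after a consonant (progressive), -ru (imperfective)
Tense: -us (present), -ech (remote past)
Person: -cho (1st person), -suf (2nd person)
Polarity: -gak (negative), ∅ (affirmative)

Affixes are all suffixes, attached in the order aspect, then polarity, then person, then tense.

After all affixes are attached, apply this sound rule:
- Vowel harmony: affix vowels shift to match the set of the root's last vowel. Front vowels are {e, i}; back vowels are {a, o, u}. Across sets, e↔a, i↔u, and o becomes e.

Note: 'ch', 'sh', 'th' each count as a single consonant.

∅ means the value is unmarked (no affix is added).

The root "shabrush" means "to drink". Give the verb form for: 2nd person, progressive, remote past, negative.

Attach aspect progressive -thi (after consonant 'sh') → shabrushthi.
Attach polarity negative -gak → shabrushthigak.
Attach person 2nd person -suf → shabrushthigaksuf.
Attach tense remote past -ech → shabrushthigaksufech.
Apply vowel harmony: shabrushthigaksufech → shabrushthugaksufach.

shabrushthugaksufach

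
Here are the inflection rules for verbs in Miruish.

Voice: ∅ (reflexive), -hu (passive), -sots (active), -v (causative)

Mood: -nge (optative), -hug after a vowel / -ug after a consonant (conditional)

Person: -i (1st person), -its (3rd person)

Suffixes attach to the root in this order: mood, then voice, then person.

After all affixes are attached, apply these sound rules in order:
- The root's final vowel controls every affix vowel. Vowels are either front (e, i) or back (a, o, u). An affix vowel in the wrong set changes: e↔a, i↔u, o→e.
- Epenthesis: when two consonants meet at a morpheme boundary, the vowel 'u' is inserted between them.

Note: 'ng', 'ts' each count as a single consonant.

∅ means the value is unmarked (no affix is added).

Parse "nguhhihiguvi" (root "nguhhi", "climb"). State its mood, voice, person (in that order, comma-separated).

Segment: nguhhi-hug-v-i.
mood: -hug/ug → conditional.
voice: -v → causative.
person: -i → 1st person.

conditional, causative, 1st person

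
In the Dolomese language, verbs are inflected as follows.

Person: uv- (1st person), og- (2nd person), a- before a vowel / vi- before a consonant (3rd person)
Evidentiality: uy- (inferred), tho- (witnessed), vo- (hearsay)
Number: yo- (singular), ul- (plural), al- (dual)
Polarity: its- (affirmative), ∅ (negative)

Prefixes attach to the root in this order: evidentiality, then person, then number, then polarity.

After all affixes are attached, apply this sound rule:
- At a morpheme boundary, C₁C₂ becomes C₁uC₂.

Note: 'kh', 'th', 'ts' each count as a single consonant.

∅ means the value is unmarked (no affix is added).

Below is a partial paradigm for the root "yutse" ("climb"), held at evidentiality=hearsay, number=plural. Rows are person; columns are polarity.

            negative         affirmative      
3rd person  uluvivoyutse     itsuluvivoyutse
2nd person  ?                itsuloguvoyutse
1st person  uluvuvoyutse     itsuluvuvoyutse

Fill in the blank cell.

Attach evidentiality hearsay vo- → voyutse.
Attach person 2nd person og- → ogvoyutse.
Attach number plural ul- → ulogvoyutse.
polarity = negative: zero marking, form stays ulogvoyutse.
Apply epenthesis: ulogvoyutse → uloguvoyutse.

uloguvoyutse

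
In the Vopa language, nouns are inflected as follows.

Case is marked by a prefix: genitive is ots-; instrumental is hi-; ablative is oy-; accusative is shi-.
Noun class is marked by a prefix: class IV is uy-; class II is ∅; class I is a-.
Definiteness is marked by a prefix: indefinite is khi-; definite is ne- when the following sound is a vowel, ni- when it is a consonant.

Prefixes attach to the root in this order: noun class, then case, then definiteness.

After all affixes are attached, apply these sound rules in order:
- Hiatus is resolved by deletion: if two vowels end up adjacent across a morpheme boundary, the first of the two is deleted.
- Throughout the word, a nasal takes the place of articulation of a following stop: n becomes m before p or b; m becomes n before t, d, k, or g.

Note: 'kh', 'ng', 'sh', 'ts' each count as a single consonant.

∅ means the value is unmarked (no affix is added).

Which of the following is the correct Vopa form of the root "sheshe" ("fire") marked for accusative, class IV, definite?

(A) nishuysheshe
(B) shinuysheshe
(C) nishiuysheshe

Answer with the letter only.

Attach noun class class IV uy- → uysheshe.
Attach case accusative shi- → shiuysheshe.
Attach definiteness definite ni- (before consonant 'sh') → nishiuysheshe.
Apply vowel deletion: nishiuysheshe → nishuysheshe.
Nasal assimilation: no change.
So the correct form is nishuysheshe, option (A).
(C) nishiuysheshe is wrong: it fails to apply the sound rule(s).
(B) shinuysheshe is wrong: it has the affixes in the wrong order.

A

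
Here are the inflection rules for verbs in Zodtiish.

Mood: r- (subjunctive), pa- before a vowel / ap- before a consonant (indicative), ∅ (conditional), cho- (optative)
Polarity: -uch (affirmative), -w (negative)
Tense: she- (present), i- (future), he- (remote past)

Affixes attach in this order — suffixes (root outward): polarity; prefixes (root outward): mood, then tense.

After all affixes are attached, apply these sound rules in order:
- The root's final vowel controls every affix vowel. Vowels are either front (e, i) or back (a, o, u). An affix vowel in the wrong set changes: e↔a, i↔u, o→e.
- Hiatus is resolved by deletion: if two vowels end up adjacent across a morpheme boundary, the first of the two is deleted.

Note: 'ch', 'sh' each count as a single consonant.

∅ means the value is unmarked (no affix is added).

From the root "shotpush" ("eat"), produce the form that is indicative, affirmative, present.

shapshotpushuch

Attach mood indicative ap- (before consonant 'sh') → apshotpush.
Attach polarity affirmative -uch → apshotpushuch.
Attach tense present she- → sheapshotpushuch.
Apply vowel harmony: sheapshotpushuch → shaapshotpushuch.
Apply vowel deletion: shaapshotpushuch → shapshotpushuch.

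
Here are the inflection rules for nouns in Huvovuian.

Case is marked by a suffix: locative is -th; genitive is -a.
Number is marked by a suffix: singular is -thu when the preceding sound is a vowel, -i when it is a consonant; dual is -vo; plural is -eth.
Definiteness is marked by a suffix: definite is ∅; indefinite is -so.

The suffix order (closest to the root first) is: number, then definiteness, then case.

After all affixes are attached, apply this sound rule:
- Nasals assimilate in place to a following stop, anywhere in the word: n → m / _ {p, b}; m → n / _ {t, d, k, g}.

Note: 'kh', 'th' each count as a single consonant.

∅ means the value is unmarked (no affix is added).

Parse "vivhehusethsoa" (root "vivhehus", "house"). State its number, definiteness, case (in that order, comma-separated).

Segment: vivhehus-eth-so-a.
number: -eth → plural.
definiteness: -so → indefinite.
case: -a → genitive.

plural, indefinite, genitive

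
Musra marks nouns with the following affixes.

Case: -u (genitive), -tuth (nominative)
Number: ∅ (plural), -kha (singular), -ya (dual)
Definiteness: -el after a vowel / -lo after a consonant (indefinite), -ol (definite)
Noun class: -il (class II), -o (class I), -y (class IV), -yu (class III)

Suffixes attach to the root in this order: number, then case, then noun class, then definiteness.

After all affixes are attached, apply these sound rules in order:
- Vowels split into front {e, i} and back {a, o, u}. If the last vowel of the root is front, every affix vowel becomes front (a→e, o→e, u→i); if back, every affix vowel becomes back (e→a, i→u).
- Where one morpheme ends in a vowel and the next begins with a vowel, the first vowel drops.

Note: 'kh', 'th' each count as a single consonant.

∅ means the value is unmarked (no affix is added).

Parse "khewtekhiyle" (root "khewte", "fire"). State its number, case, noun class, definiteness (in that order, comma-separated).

Segment: khewte-kha-u-y-lo.
number: -kha → singular.
case: -u → genitive.
noun class: -y → class IV.
definiteness: -el/lo → indefinite.

singular, genitive, class IV, indefinite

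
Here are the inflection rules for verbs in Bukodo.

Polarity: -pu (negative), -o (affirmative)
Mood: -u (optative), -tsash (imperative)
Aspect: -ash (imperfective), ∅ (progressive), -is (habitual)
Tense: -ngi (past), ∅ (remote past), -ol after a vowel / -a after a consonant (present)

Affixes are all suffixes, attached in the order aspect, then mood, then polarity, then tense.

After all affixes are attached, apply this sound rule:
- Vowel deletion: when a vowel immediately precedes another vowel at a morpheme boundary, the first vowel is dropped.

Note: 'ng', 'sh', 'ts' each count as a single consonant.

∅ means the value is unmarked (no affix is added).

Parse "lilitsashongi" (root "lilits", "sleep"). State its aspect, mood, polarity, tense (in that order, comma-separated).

imperfective, optative, affirmative, past

Segment: lilits-ash-u-o-ngi.
aspect: -ash → imperfective.
mood: -u → optative.
polarity: -o → affirmative.
tense: -ngi → past.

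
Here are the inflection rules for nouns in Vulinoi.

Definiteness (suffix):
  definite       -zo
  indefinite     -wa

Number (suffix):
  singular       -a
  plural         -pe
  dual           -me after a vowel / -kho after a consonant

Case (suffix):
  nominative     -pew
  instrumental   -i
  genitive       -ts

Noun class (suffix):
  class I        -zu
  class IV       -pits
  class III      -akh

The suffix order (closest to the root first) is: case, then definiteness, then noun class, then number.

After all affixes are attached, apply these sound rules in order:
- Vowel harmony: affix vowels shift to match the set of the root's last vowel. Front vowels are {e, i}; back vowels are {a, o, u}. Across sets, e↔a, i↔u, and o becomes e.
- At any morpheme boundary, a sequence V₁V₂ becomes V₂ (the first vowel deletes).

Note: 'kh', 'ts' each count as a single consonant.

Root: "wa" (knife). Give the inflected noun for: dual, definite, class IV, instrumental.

Attach case instrumental -i → wai.
Attach definiteness definite -zo → waizo.
Attach noun class class IV -pits → waizopits.
Attach number dual -kho (after consonant 'ts') → waizopitskho.
Apply vowel harmony: waizopitskho → wauzoputskho.
Apply vowel deletion: wauzoputskho → wuzoputskho.

wuzoputskho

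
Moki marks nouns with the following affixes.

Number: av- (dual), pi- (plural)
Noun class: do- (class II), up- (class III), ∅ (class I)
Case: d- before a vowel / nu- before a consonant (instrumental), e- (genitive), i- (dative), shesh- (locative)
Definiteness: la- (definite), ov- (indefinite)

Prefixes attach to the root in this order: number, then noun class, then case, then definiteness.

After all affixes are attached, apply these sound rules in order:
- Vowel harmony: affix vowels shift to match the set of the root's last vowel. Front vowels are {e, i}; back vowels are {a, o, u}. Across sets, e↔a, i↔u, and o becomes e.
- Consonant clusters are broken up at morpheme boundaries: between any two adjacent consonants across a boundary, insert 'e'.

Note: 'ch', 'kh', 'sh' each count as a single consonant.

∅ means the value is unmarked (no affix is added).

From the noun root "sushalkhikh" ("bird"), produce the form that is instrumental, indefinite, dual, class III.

Attach number dual av- → avsushalkhikh.
Attach noun class class III up- → upavsushalkhikh.
Attach case instrumental d- (before vowel 'u') → dupavsushalkhikh.
Attach definiteness indefinite ov- → ovdupavsushalkhikh.
Apply vowel harmony: ovdupavsushalkhikh → evdipevsushalkhikh.
Apply epenthesis: evdipevsushalkhikh → evedipevesushalkhikh.

evedipevesushalkhikh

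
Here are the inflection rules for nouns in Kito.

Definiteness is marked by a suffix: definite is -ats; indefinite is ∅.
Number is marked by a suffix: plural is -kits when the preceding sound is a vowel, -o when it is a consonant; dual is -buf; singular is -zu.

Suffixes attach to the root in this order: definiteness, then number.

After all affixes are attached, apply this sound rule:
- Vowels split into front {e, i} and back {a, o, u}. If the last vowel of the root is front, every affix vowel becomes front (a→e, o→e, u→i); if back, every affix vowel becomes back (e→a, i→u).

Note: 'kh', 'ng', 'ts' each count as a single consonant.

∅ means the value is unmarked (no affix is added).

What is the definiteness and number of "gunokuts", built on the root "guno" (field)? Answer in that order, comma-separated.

Segment: guno-kits.
definiteness: ∅ → indefinite.
number: -kits/o → plural.

indefinite, plural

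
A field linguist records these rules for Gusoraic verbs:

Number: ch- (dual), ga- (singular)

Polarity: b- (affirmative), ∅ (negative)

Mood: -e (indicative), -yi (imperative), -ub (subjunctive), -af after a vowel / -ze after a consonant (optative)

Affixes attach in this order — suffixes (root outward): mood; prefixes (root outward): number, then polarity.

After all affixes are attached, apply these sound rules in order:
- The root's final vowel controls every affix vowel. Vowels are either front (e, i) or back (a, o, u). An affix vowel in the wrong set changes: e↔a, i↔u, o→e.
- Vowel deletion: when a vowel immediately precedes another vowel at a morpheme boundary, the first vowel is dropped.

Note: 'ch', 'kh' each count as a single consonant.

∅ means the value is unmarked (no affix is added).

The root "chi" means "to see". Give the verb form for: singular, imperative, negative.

Attach mood imperative -yi → chiyi.
Attach number singular ga- → gachiyi.
polarity = negative: zero marking, form stays gachiyi.
Apply vowel harmony: gachiyi → gechiyi.
Vowel deletion: no change.

gechiyi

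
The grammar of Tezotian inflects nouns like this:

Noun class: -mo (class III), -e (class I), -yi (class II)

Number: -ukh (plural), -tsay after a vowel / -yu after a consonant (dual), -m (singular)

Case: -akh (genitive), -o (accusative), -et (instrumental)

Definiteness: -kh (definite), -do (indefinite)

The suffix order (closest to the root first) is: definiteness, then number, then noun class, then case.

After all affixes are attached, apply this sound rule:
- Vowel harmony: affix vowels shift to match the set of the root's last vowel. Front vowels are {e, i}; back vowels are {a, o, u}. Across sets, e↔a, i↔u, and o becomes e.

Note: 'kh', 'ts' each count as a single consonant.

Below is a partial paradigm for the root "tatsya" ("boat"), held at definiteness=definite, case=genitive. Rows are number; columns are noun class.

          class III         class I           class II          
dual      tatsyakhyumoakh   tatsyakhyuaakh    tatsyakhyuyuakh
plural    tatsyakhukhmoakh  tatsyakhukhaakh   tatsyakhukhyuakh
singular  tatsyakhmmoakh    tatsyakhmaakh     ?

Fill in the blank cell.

tatsyakhmyuakh

Attach definiteness definite -kh → tatsyakh.
Attach number singular -m → tatsyakhm.
Attach noun class class II -yi → tatsyakhmyi.
Attach case genitive -akh → tatsyakhmyiakh.
Apply vowel harmony: tatsyakhmyiakh → tatsyakhmyuakh.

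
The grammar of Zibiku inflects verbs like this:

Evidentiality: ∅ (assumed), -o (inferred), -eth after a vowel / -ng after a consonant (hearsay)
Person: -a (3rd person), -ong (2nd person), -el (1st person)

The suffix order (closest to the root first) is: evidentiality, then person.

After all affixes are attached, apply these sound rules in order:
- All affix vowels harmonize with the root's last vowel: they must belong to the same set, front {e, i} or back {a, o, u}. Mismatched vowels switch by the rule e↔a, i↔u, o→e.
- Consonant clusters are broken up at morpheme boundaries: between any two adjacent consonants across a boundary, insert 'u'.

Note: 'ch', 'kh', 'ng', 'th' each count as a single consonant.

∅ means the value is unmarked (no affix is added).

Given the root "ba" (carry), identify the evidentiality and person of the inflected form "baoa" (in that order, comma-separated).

inferred, 3rd person

Segment: ba-o-a.
evidentiality: -o → inferred.
person: -a → 3rd person.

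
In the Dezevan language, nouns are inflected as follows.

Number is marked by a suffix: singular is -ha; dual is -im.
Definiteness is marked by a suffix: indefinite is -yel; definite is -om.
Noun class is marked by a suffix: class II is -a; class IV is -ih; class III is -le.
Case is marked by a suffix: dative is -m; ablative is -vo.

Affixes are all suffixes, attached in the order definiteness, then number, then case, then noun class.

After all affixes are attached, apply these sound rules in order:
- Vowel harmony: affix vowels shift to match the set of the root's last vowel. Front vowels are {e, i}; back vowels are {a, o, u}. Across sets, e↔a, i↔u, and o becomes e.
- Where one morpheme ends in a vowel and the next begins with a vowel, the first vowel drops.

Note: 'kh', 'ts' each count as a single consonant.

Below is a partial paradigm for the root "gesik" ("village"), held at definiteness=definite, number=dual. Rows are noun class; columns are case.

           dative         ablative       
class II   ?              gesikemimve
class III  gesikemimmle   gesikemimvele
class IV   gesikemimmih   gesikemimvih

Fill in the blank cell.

Attach definiteness definite -om → gesikom.
Attach number dual -im → gesikomim.
Attach case dative -m → gesikomimm.
Attach noun class class II -a → gesikomimma.
Apply vowel harmony: gesikomimma → gesikemimme.
Vowel deletion: no change.

gesikemimme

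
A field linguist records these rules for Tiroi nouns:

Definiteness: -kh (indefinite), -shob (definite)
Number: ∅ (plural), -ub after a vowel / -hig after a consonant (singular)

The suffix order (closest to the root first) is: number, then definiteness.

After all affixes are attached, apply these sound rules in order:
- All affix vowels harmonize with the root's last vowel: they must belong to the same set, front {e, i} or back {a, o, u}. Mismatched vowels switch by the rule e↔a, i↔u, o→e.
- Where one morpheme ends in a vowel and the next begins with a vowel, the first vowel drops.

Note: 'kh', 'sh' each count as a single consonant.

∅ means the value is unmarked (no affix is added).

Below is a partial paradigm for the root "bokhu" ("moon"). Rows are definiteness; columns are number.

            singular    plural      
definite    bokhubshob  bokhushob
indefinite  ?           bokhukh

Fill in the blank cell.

Attach number singular -ub (after vowel 'u') → bokhuub.
Attach definiteness indefinite -kh → bokhuubkh.
Vowel harmony: no change.
Apply vowel deletion: bokhuubkh → bokhubkh.

bokhubkh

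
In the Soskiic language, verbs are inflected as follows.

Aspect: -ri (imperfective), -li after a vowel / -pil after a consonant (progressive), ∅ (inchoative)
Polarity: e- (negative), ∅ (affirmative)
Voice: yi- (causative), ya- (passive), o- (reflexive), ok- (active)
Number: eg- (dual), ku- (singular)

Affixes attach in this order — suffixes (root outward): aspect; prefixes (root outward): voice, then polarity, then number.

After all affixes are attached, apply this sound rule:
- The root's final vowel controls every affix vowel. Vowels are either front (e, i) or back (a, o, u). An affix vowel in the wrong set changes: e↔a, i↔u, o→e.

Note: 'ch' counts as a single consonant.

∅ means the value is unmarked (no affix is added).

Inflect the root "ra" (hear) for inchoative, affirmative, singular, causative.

kuyura

Attach voice causative yi- → yira.
polarity = affirmative: zero marking, form stays yira.
Attach number singular ku- → kuyira.
aspect = inchoative: zero marking, form stays kuyira.
Apply vowel harmony: kuyira → kuyura.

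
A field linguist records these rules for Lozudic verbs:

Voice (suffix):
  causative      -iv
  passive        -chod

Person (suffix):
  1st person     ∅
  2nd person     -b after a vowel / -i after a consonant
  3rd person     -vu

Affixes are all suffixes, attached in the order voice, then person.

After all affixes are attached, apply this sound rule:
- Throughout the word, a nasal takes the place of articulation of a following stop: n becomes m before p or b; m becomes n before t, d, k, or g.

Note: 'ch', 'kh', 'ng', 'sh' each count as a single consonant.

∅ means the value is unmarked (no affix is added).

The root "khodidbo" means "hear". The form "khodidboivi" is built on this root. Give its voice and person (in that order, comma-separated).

causative, 2nd person

Segment: khodidbo-iv-i.
voice: -iv → causative.
person: -b/i → 2nd person.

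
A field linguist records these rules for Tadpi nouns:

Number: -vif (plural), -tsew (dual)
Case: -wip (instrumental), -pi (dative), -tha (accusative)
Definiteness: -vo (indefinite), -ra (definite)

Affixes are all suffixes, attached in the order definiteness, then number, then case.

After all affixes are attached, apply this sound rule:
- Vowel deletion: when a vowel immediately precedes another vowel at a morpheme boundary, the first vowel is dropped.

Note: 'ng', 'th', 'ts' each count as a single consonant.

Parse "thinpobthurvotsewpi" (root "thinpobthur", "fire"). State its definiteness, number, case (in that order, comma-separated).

indefinite, dual, dative

Segment: thinpobthur-vo-tsew-pi.
definiteness: -vo → indefinite.
number: -tsew → dual.
case: -pi → dative.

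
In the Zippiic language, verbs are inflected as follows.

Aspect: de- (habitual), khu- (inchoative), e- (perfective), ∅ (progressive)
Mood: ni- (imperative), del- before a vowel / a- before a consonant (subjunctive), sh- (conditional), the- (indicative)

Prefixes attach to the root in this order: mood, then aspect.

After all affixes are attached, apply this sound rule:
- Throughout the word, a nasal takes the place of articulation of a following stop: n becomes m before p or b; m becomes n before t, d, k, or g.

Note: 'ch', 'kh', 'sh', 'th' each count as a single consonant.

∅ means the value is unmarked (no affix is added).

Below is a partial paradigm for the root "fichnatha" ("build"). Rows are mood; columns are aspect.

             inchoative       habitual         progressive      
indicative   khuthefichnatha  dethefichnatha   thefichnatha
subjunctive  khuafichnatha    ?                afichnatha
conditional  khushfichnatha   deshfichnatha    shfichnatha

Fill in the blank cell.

Attach mood subjunctive a- (before consonant 'f') → afichnatha.
Attach aspect habitual de- → deafichnatha.
Nasal assimilation: no change.

deafichnatha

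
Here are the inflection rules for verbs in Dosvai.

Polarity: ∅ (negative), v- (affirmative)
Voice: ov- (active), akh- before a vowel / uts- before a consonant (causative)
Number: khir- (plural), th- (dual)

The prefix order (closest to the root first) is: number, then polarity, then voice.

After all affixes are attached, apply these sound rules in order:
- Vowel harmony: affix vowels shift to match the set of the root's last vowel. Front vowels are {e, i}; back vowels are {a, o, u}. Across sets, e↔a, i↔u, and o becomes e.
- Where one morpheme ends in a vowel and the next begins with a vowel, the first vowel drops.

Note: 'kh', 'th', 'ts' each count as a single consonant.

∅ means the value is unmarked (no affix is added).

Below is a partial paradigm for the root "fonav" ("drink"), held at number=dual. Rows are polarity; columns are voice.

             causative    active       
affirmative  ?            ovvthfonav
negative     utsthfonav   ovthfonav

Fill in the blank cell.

Attach number dual th- → thfonav.
Attach polarity affirmative v- → vthfonav.
Attach voice causative uts- (before consonant 'v') → utsvthfonav.
Vowel harmony: no change.
Vowel deletion: no change.

utsvthfonav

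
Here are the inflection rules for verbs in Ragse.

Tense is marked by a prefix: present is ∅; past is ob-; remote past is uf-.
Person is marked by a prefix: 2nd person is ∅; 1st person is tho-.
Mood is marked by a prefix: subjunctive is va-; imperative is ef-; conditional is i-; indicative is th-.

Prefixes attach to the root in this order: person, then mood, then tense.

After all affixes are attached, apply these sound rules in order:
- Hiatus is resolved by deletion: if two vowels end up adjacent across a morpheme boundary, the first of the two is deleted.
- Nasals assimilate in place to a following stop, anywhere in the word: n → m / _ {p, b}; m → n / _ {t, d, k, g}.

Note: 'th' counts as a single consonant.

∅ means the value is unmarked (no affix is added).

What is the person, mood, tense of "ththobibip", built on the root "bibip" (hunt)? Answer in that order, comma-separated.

1st person, indicative, present

Segment: th-tho-bibip.
person: tho- → 1st person.
mood: th- → indicative.
tense: ∅ → present.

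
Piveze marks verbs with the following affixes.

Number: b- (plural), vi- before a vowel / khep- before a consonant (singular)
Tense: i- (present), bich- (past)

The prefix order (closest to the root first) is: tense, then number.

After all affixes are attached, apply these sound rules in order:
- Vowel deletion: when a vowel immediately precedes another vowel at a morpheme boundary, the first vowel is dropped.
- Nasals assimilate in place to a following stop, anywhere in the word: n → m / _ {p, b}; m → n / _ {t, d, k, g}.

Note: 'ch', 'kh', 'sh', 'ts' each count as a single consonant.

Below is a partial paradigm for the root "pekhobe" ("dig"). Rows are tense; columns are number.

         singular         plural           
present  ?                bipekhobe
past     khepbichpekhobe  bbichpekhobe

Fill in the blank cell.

Attach tense present i- → ipekhobe.
Attach number singular vi- (before vowel 'i') → viipekhobe.
Apply vowel deletion: viipekhobe → vipekhobe.
Nasal assimilation: no change.

vipekhobe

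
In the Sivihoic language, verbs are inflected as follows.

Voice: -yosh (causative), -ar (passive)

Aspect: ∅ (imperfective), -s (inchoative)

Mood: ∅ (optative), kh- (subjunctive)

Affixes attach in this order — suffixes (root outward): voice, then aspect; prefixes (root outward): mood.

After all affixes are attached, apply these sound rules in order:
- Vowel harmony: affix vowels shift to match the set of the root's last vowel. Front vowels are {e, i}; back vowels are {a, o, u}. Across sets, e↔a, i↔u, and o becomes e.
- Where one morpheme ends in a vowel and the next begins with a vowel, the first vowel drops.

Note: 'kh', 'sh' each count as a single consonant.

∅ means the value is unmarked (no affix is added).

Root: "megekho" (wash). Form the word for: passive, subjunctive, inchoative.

khmegekhars

Attach mood subjunctive kh- → khmegekho.
Attach voice passive -ar → khmegekhoar.
Attach aspect inchoative -s → khmegekhoars.
Vowel harmony: no change.
Apply vowel deletion: khmegekhoars → khmegekhars.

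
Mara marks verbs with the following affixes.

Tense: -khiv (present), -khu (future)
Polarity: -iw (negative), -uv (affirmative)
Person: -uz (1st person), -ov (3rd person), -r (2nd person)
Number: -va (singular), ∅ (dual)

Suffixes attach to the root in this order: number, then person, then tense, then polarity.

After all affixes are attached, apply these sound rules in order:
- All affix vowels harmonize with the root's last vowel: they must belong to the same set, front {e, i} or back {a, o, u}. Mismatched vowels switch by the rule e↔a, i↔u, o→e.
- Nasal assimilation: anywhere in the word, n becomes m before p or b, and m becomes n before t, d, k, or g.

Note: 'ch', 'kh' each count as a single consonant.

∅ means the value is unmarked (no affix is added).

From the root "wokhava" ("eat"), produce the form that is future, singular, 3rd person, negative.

Attach number singular -va → wokhavava.
Attach person 3rd person -ov → wokhavavaov.
Attach tense future -khu → wokhavavaovkhu.
Attach polarity negative -iw → wokhavavaovkhuiw.
Apply vowel harmony: wokhavavaovkhuiw → wokhavavaovkhuuw.
Nasal assimilation: no change.

wokhavavaovkhuuw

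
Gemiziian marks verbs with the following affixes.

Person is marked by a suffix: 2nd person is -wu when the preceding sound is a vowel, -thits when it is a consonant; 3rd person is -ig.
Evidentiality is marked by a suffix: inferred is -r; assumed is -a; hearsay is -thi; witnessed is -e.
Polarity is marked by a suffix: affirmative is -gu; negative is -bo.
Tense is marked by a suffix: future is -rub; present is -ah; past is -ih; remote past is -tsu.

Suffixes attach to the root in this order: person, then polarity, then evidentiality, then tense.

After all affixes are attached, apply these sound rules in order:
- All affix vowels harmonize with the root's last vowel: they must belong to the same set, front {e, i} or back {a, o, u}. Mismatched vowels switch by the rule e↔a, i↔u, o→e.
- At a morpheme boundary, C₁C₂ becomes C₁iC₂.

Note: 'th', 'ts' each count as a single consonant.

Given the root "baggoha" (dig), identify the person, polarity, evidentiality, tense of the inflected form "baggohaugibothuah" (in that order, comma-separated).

3rd person, negative, hearsay, present

Segment: baggoha-ig-bo-thi-ah.
person: -ig → 3rd person.
polarity: -bo → negative.
evidentiality: -thi → hearsay.
tense: -ah → present.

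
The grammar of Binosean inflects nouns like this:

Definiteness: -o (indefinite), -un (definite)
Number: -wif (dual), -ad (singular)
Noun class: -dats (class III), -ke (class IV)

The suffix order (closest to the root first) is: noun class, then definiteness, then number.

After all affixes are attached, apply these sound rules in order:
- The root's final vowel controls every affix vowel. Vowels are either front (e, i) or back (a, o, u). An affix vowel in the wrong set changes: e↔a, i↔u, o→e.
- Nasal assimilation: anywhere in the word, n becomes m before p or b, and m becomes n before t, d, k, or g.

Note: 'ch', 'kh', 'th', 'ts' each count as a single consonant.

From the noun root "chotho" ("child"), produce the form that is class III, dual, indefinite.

chothodatsowuf

Attach noun class class III -dats → chothodats.
Attach definiteness indefinite -o → chothodatso.
Attach number dual -wif → chothodatsowif.
Apply vowel harmony: chothodatsowif → chothodatsowuf.
Nasal assimilation: no change.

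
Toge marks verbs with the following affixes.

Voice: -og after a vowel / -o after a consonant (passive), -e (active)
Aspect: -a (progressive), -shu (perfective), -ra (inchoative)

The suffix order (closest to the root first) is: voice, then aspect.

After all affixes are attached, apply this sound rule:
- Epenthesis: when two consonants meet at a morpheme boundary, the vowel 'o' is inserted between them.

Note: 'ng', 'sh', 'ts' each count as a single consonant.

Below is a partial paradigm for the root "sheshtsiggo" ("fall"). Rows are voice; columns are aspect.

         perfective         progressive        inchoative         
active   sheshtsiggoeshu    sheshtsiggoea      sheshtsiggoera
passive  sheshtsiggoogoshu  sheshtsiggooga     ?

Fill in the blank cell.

Attach voice passive -og (after vowel 'o') → sheshtsiggoog.
Attach aspect inchoative -ra → sheshtsiggoogra.
Apply epenthesis: sheshtsiggoogra → sheshtsiggoogora.

sheshtsiggoogora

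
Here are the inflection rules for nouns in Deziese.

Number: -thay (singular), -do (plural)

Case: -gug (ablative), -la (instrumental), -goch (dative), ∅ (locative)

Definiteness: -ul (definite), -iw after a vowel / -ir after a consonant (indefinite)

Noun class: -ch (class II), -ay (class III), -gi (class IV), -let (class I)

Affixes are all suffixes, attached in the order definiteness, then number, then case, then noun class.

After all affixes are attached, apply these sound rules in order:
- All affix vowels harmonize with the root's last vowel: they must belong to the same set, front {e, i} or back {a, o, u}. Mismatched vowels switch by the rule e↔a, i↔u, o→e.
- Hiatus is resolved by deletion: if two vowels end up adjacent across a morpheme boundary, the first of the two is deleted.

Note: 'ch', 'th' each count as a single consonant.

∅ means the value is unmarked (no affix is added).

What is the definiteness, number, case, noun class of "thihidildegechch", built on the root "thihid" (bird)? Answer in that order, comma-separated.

Segment: thihid-ul-do-goch-ch.
definiteness: -ul → definite.
number: -do → plural.
case: -goch → dative.
noun class: -ch → class II.

definite, plural, dative, class II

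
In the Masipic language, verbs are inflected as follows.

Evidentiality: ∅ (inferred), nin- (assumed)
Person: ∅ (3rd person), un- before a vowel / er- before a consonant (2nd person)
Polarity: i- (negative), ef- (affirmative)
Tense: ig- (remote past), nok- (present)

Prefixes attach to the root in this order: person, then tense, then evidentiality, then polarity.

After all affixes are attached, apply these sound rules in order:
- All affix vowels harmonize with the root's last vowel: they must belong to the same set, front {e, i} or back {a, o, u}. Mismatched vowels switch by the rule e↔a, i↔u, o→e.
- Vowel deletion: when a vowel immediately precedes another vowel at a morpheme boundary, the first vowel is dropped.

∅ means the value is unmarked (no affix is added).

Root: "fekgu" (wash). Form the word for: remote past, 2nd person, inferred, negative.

Attach person 2nd person er- (before consonant 'f') → erfekgu.
Attach tense remote past ig- → igerfekgu.
evidentiality = inferred: zero marking, form stays igerfekgu.
Attach polarity negative i- → iigerfekgu.
Apply vowel harmony: iigerfekgu → uugarfekgu.
Apply vowel deletion: uugarfekgu → ugarfekgu.

ugarfekgu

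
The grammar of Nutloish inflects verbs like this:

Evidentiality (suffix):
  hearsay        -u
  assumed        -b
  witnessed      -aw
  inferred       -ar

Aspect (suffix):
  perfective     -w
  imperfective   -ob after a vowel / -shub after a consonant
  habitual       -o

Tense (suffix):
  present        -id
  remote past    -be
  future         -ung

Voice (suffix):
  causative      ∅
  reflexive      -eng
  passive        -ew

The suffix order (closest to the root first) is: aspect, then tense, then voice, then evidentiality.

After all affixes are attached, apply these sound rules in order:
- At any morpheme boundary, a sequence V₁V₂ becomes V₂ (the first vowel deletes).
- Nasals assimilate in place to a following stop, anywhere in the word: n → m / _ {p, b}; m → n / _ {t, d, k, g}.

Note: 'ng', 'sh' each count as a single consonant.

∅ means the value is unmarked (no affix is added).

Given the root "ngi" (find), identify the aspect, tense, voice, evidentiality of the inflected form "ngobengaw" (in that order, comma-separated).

habitual, remote past, reflexive, witnessed

Segment: ngi-o-be-eng-aw.
aspect: -o → habitual.
tense: -be → remote past.
voice: -eng → reflexive.
evidentiality: -aw → witnessed.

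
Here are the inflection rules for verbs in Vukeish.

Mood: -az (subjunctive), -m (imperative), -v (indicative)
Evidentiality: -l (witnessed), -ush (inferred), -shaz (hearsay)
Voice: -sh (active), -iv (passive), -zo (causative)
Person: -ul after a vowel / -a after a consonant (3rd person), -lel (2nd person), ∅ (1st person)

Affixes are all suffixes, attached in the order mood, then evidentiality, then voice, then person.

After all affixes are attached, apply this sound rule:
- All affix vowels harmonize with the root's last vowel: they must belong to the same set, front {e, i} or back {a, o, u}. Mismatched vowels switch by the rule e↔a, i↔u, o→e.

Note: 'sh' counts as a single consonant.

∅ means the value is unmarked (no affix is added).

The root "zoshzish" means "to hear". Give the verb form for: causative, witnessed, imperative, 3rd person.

zoshzishmlzeil

Attach mood imperative -m → zoshzishm.
Attach evidentiality witnessed -l → zoshzishml.
Attach voice causative -zo → zoshzishmlzo.
Attach person 3rd person -ul (after vowel 'o') → zoshzishmlzoul.
Apply vowel harmony: zoshzishmlzoul → zoshzishmlzeil.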